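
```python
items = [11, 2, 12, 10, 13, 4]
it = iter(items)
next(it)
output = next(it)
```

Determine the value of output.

Step 1: Create iterator over [11, 2, 12, 10, 13, 4].
Step 2: next() consumes 11.
Step 3: next() returns 2.
Therefore output = 2.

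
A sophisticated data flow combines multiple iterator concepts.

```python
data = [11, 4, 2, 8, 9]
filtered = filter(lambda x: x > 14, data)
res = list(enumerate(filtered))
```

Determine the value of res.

Step 1: Filter [11, 4, 2, 8, 9] for > 14: [].
Step 2: enumerate re-indexes from 0: [].
Therefore res = [].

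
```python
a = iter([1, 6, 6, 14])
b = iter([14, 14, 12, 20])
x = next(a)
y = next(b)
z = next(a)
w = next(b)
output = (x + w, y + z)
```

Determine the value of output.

Step 1: a iterates [1, 6, 6, 14], b iterates [14, 14, 12, 20].
Step 2: x = next(a) = 1, y = next(b) = 14.
Step 3: z = next(a) = 6, w = next(b) = 14.
Step 4: output = (1 + 14, 14 + 6) = (15, 20).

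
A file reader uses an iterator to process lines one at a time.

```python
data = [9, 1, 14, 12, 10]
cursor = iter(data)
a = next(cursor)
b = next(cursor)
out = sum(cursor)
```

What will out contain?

Step 1: Create iterator over [9, 1, 14, 12, 10].
Step 2: a = next() = 9, b = next() = 1.
Step 3: sum() of remaining [14, 12, 10] = 36.
Therefore out = 36.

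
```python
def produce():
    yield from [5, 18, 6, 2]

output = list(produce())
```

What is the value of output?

Step 1: yield from delegates to the iterable, yielding each element.
Step 2: Collected values: [5, 18, 6, 2].
Therefore output = [5, 18, 6, 2].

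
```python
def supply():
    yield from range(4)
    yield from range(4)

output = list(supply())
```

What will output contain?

Step 1: Trace yields in order:
  yield 0
  yield 1
  yield 2
  yield 3
  yield 0
  yield 1
  yield 2
  yield 3
Therefore output = [0, 1, 2, 3, 0, 1, 2, 3].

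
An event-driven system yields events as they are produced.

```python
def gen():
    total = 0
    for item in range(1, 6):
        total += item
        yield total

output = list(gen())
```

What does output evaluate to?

Step 1: Generator accumulates running sum:
  item=1: total = 1, yield 1
  item=2: total = 3, yield 3
  item=3: total = 6, yield 6
  item=4: total = 10, yield 10
  item=5: total = 15, yield 15
Therefore output = [1, 3, 6, 10, 15].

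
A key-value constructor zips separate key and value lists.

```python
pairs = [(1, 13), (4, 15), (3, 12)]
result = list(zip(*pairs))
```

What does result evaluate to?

Step 1: zip(*pairs) transposes: unzips [(1, 13), (4, 15), (3, 12)] into separate sequences.
Step 2: First elements: (1, 4, 3), second elements: (13, 15, 12).
Therefore result = [(1, 4, 3), (13, 15, 12)].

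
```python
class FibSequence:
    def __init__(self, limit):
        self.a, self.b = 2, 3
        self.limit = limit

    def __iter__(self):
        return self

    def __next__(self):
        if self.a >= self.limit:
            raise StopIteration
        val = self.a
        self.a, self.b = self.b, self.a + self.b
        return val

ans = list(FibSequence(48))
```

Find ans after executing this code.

Step 1: Fibonacci-like sequence (a=2, b=3) until >= 48:
  Yield 2, then a,b = 3,5
  Yield 3, then a,b = 5,8
  Yield 5, then a,b = 8,13
  Yield 8, then a,b = 13,21
  Yield 13, then a,b = 21,34
  Yield 21, then a,b = 34,55
  Yield 34, then a,b = 55,89
Step 2: 55 >= 48, stop.
Therefore ans = [2, 3, 5, 8, 13, 21, 34].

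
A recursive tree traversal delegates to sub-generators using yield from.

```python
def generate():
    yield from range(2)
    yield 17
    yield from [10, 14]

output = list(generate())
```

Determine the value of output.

Step 1: Trace yields in order:
  yield 0
  yield 1
  yield 17
  yield 10
  yield 14
Therefore output = [0, 1, 17, 10, 14].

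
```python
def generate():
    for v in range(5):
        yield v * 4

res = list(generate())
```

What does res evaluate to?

Step 1: For each v in range(5), yield v * 4:
  v=0: yield 0 * 4 = 0
  v=1: yield 1 * 4 = 4
  v=2: yield 2 * 4 = 8
  v=3: yield 3 * 4 = 12
  v=4: yield 4 * 4 = 16
Therefore res = [0, 4, 8, 12, 16].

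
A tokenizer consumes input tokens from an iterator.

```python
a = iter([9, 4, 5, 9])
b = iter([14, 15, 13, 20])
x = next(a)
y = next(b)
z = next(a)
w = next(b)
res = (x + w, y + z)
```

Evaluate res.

Step 1: a iterates [9, 4, 5, 9], b iterates [14, 15, 13, 20].
Step 2: x = next(a) = 9, y = next(b) = 14.
Step 3: z = next(a) = 4, w = next(b) = 15.
Step 4: res = (9 + 15, 14 + 4) = (24, 18).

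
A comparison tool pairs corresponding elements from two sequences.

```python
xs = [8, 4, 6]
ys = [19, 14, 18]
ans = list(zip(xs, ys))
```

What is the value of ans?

Step 1: zip pairs elements at same index:
  Index 0: (8, 19)
  Index 1: (4, 14)
  Index 2: (6, 18)
Therefore ans = [(8, 19), (4, 14), (6, 18)].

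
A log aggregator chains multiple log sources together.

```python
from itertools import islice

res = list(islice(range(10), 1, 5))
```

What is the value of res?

Step 1: islice(range(10), 1, 5) takes elements at indices [1, 5).
Step 2: Elements: [1, 2, 3, 4].
Therefore res = [1, 2, 3, 4].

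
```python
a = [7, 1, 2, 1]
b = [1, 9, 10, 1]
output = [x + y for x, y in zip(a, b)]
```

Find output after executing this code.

Step 1: Add corresponding elements:
  7 + 1 = 8
  1 + 9 = 10
  2 + 10 = 12
  1 + 1 = 2
Therefore output = [8, 10, 12, 2].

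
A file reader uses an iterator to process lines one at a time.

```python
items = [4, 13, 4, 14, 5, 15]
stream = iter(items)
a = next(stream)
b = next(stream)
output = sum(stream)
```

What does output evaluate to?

Step 1: Create iterator over [4, 13, 4, 14, 5, 15].
Step 2: a = next() = 4, b = next() = 13.
Step 3: sum() of remaining [4, 14, 5, 15] = 38.
Therefore output = 38.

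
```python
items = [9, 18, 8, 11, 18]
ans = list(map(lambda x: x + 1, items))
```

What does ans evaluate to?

Step 1: Apply lambda x: x + 1 to each element:
  9 -> 10
  18 -> 19
  8 -> 9
  11 -> 12
  18 -> 19
Therefore ans = [10, 19, 9, 12, 19].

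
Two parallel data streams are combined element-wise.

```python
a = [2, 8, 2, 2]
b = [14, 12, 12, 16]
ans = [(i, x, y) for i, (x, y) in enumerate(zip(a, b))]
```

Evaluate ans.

Step 1: enumerate(zip(a, b)) gives index with paired elements:
  i=0: (2, 14)
  i=1: (8, 12)
  i=2: (2, 12)
  i=3: (2, 16)
Therefore ans = [(0, 2, 14), (1, 8, 12), (2, 2, 12), (3, 2, 16)].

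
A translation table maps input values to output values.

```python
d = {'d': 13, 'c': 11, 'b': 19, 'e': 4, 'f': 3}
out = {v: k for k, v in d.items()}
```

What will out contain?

Step 1: Invert dict (swap keys and values):
  'd': 13 -> 13: 'd'
  'c': 11 -> 11: 'c'
  'b': 19 -> 19: 'b'
  'e': 4 -> 4: 'e'
  'f': 3 -> 3: 'f'
Therefore out = {13: 'd', 11: 'c', 19: 'b', 4: 'e', 3: 'f'}.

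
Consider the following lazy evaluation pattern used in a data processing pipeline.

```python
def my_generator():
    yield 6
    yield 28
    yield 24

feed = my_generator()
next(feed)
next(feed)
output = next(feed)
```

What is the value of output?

Step 1: my_generator() creates a generator.
Step 2: next(feed) yields 6 (consumed and discarded).
Step 3: next(feed) yields 28 (consumed and discarded).
Step 4: next(feed) yields 24, assigned to output.
Therefore output = 24.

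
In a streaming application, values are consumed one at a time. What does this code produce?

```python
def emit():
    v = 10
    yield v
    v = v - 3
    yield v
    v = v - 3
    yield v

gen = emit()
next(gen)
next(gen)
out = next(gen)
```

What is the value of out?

Step 1: Trace through generator execution:
  Yield 1: v starts at 10, yield 10
  Yield 2: v = 10 - 3 = 7, yield 7
  Yield 3: v = 7 - 3 = 4, yield 4
Step 2: First next() gets 10, second next() gets the second value, third next() yields 4.
Therefore out = 4.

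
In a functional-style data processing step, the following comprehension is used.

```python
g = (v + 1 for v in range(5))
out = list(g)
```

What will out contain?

Step 1: For each v in range(5), compute v+1:
  v=0: 0+1 = 1
  v=1: 1+1 = 2
  v=2: 2+1 = 3
  v=3: 3+1 = 4
  v=4: 4+1 = 5
Therefore out = [1, 2, 3, 4, 5].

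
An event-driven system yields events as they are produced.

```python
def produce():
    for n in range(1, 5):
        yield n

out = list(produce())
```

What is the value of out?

Step 1: The generator yields each value from range(1, 5).
Step 2: list() consumes all yields: [1, 2, 3, 4].
Therefore out = [1, 2, 3, 4].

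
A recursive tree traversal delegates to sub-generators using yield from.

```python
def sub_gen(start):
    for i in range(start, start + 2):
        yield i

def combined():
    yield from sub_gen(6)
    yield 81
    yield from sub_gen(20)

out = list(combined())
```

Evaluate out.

Step 1: combined() delegates to sub_gen(6):
  yield 6
  yield 7
Step 2: yield 81
Step 3: Delegates to sub_gen(20):
  yield 20
  yield 21
Therefore out = [6, 7, 81, 20, 21].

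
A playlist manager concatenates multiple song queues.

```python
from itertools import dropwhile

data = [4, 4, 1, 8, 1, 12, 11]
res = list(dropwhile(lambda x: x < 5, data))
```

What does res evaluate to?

Step 1: dropwhile drops elements while < 5:
  4 < 5: dropped
  4 < 5: dropped
  1 < 5: dropped
  8: kept (dropping stopped)
Step 2: Remaining elements kept regardless of condition.
Therefore res = [8, 1, 12, 11].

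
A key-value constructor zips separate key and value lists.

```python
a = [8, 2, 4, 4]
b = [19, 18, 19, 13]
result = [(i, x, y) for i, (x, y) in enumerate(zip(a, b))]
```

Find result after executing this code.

Step 1: enumerate(zip(a, b)) gives index with paired elements:
  i=0: (8, 19)
  i=1: (2, 18)
  i=2: (4, 19)
  i=3: (4, 13)
Therefore result = [(0, 8, 19), (1, 2, 18), (2, 4, 19), (3, 4, 13)].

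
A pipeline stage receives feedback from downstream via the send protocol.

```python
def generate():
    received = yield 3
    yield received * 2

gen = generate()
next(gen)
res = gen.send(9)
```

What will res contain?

Step 1: next(gen) advances to first yield, producing 3.
Step 2: send(9) resumes, received = 9.
Step 3: yield received * 2 = 9 * 2 = 18.
Therefore res = 18.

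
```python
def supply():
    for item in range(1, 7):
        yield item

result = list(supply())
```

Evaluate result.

Step 1: The generator yields each value from range(1, 7).
Step 2: list() consumes all yields: [1, 2, 3, 4, 5, 6].
Therefore result = [1, 2, 3, 4, 5, 6].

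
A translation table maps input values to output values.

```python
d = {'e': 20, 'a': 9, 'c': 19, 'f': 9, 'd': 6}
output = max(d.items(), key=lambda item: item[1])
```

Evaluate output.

Step 1: Find item with maximum value:
  ('e', 20)
  ('a', 9)
  ('c', 19)
  ('f', 9)
  ('d', 6)
Step 2: Maximum value is 20 at key 'e'.
Therefore output = ('e', 20).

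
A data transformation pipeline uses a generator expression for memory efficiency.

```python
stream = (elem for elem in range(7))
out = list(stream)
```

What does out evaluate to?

Step 1: Generator expression iterates range(7): [0, 1, 2, 3, 4, 5, 6].
Step 2: list() collects all values.
Therefore out = [0, 1, 2, 3, 4, 5, 6].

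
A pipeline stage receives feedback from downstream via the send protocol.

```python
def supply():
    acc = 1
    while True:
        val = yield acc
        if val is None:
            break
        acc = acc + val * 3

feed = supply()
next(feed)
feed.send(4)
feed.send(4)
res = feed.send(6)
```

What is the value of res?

Step 1: next() -> yield acc=1.
Step 2: send(4) -> val=4, acc = 1 + 4*3 = 13, yield 13.
Step 3: send(4) -> val=4, acc = 13 + 4*3 = 25, yield 25.
Step 4: send(6) -> val=6, acc = 25 + 6*3 = 43, yield 43.
Therefore res = 43.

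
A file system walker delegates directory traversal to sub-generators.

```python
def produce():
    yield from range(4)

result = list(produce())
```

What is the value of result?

Step 1: yield from delegates to the iterable, yielding each element.
Step 2: Collected values: [0, 1, 2, 3].
Therefore result = [0, 1, 2, 3].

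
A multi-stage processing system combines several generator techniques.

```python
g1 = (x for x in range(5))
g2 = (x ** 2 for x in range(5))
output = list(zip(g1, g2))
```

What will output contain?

Step 1: g1 produces [0, 1, 2, 3, 4].
Step 2: g2 produces [0, 1, 4, 9, 16].
Step 3: zip pairs them: [(0, 0), (1, 1), (2, 4), (3, 9), (4, 16)].
Therefore output = [(0, 0), (1, 1), (2, 4), (3, 9), (4, 16)].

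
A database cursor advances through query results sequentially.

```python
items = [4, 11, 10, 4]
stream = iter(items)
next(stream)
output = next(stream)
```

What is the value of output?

Step 1: Create iterator over [4, 11, 10, 4].
Step 2: next() consumes 4.
Step 3: next() returns 11.
Therefore output = 11.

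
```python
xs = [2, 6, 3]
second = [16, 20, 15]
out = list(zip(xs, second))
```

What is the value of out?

Step 1: zip pairs elements at same index:
  Index 0: (2, 16)
  Index 1: (6, 20)
  Index 2: (3, 15)
Therefore out = [(2, 16), (6, 20), (3, 15)].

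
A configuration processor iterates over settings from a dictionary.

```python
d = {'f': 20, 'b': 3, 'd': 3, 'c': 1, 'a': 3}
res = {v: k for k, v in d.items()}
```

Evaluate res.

Step 1: Invert dict (swap keys and values):
  'f': 20 -> 20: 'f'
  'b': 3 -> 3: 'b'
  'd': 3 -> 3: 'd'
  'c': 1 -> 1: 'c'
  'a': 3 -> 3: 'a'
Therefore res = {20: 'f', 3: 'a', 1: 'c'}.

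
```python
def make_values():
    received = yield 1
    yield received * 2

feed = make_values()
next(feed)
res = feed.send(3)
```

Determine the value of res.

Step 1: next(feed) advances to first yield, producing 1.
Step 2: send(3) resumes, received = 3.
Step 3: yield received * 2 = 3 * 2 = 6.
Therefore res = 6.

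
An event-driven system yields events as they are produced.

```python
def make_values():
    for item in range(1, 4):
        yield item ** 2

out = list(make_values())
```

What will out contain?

Step 1: For each item in range(1, 4), yield item**2:
  item=1: yield 1**2 = 1
  item=2: yield 2**2 = 4
  item=3: yield 3**2 = 9
Therefore out = [1, 4, 9].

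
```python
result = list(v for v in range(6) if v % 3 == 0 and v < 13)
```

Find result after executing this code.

Step 1: Filter range(6) where v % 3 == 0 and v < 13:
  v=0: both conditions met, included
  v=1: excluded (1 % 3 != 0)
  v=2: excluded (2 % 3 != 0)
  v=3: both conditions met, included
  v=4: excluded (4 % 3 != 0)
  v=5: excluded (5 % 3 != 0)
Therefore result = [0, 3].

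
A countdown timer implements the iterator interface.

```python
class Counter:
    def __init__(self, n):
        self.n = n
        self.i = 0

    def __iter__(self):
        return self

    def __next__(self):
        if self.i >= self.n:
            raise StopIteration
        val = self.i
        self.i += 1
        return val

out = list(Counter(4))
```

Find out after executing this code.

Step 1: Counter(4) creates an iterator counting 0 to 3.
Step 2: list() consumes all values: [0, 1, 2, 3].
Therefore out = [0, 1, 2, 3].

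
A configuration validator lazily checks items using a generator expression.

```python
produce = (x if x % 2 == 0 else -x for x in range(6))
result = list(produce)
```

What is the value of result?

Step 1: For each x in range(6), yield x if even, else -x:
  x=0: even, yield 0
  x=1: odd, yield -1
  x=2: even, yield 2
  x=3: odd, yield -3
  x=4: even, yield 4
  x=5: odd, yield -5
Therefore result = [0, -1, 2, -3, 4, -5].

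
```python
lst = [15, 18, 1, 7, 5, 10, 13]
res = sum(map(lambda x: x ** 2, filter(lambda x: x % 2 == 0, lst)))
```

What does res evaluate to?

Step 1: Filter even numbers from [15, 18, 1, 7, 5, 10, 13]: [18, 10]
Step 2: Square each: [324, 100]
Step 3: Sum = 424.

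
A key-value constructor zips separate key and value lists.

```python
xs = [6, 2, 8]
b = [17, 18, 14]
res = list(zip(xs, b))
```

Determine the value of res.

Step 1: zip pairs elements at same index:
  Index 0: (6, 17)
  Index 1: (2, 18)
  Index 2: (8, 14)
Therefore res = [(6, 17), (2, 18), (8, 14)].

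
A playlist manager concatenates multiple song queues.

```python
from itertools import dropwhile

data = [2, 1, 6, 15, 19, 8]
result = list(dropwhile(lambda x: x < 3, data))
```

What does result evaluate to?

Step 1: dropwhile drops elements while < 3:
  2 < 3: dropped
  1 < 3: dropped
  6: kept (dropping stopped)
Step 2: Remaining elements kept regardless of condition.
Therefore result = [6, 15, 19, 8].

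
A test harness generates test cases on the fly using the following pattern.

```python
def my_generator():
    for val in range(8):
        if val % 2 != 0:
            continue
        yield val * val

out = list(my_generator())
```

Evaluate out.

Step 1: Only yield val**2 when val is divisible by 2:
  val=0: 0 % 2 == 0, yield 0**2 = 0
  val=2: 2 % 2 == 0, yield 2**2 = 4
  val=4: 4 % 2 == 0, yield 4**2 = 16
  val=6: 6 % 2 == 0, yield 6**2 = 36
Therefore out = [0, 4, 16, 36].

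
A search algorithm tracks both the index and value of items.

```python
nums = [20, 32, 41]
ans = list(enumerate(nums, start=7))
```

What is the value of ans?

Step 1: enumerate with start=7:
  (7, 20)
  (8, 32)
  (9, 41)
Therefore ans = [(7, 20), (8, 32), (9, 41)].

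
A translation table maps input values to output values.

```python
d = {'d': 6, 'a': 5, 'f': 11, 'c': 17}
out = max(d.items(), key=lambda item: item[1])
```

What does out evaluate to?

Step 1: Find item with maximum value:
  ('d', 6)
  ('a', 5)
  ('f', 11)
  ('c', 17)
Step 2: Maximum value is 17 at key 'c'.
Therefore out = ('c', 17).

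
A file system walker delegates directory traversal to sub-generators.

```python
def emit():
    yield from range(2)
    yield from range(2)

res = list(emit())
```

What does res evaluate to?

Step 1: Trace yields in order:
  yield 0
  yield 1
  yield 0
  yield 1
Therefore res = [0, 1, 0, 1].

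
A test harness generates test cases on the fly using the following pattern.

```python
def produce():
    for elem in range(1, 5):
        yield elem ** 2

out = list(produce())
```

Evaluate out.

Step 1: For each elem in range(1, 5), yield elem**2:
  elem=1: yield 1**2 = 1
  elem=2: yield 2**2 = 4
  elem=3: yield 3**2 = 9
  elem=4: yield 4**2 = 16
Therefore out = [1, 4, 9, 16].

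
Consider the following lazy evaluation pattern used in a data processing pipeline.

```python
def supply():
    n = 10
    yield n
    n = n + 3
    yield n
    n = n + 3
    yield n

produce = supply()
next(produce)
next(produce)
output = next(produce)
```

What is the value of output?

Step 1: Trace through generator execution:
  Yield 1: n starts at 10, yield 10
  Yield 2: n = 10 + 3 = 13, yield 13
  Yield 3: n = 13 + 3 = 16, yield 16
Step 2: First next() gets 10, second next() gets the second value, third next() yields 16.
Therefore output = 16.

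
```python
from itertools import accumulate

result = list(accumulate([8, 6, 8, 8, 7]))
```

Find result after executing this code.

Step 1: accumulate computes running sums:
  + 8 = 8
  + 6 = 14
  + 8 = 22
  + 8 = 30
  + 7 = 37
Therefore result = [8, 14, 22, 30, 37].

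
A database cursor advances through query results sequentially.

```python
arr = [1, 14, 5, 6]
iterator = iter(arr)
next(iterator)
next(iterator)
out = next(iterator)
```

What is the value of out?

Step 1: Create iterator over [1, 14, 5, 6].
Step 2: next() consumes 1.
Step 3: next() consumes 14.
Step 4: next() returns 5.
Therefore out = 5.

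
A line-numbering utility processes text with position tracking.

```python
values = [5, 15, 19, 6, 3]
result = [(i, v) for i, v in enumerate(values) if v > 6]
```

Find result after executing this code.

Step 1: Filter enumerate([5, 15, 19, 6, 3]) keeping v > 6:
  (0, 5): 5 <= 6, excluded
  (1, 15): 15 > 6, included
  (2, 19): 19 > 6, included
  (3, 6): 6 <= 6, excluded
  (4, 3): 3 <= 6, excluded
Therefore result = [(1, 15), (2, 19)].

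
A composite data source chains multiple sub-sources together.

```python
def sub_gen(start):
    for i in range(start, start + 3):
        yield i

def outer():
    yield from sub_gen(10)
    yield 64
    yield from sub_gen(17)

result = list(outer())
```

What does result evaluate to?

Step 1: outer() delegates to sub_gen(10):
  yield 10
  yield 11
  yield 12
Step 2: yield 64
Step 3: Delegates to sub_gen(17):
  yield 17
  yield 18
  yield 19
Therefore result = [10, 11, 12, 64, 17, 18, 19].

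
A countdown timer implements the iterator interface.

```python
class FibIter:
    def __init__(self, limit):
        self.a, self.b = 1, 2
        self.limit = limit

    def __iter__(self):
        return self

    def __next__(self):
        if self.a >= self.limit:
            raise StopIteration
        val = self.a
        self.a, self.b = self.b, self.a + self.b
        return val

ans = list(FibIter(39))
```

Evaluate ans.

Step 1: Fibonacci-like sequence (a=1, b=2) until >= 39:
  Yield 1, then a,b = 2,3
  Yield 2, then a,b = 3,5
  Yield 3, then a,b = 5,8
  Yield 5, then a,b = 8,13
  Yield 8, then a,b = 13,21
  Yield 13, then a,b = 21,34
  Yield 21, then a,b = 34,55
  Yield 34, then a,b = 55,89
Step 2: 55 >= 39, stop.
Therefore ans = [1, 2, 3, 5, 8, 13, 21, 34].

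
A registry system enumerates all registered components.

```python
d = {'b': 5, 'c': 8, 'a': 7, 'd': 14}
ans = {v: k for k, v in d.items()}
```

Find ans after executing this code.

Step 1: Invert dict (swap keys and values):
  'b': 5 -> 5: 'b'
  'c': 8 -> 8: 'c'
  'a': 7 -> 7: 'a'
  'd': 14 -> 14: 'd'
Therefore ans = {5: 'b', 8: 'c', 7: 'a', 14: 'd'}.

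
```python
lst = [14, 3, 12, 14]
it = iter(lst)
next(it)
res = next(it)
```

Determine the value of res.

Step 1: Create iterator over [14, 3, 12, 14].
Step 2: next() consumes 14.
Step 3: next() returns 3.
Therefore res = 3.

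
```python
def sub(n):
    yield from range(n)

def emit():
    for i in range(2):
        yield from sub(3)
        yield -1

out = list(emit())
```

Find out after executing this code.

Step 1: For each i in range(2):
  i=0: yield from sub(3) -> [0, 1, 2], then yield -1
  i=1: yield from sub(3) -> [0, 1, 2], then yield -1
Therefore out = [0, 1, 2, -1, 0, 1, 2, -1].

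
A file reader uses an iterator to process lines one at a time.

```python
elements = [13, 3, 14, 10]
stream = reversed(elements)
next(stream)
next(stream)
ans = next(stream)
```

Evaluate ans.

Step 1: reversed([13, 3, 14, 10]) gives iterator: [10, 14, 3, 13].
Step 2: First next() = 10, second next() = 14.
Step 3: Third next() = 3.
Therefore ans = 3.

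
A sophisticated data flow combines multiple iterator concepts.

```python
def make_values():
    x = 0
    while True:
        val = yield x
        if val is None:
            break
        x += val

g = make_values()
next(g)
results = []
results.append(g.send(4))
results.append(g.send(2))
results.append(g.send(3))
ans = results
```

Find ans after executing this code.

Step 1: next(g) -> yield 0.
Step 2: send(4) -> x = 4, yield 4.
Step 3: send(2) -> x = 6, yield 6.
Step 4: send(3) -> x = 9, yield 9.
Therefore ans = [4, 6, 9].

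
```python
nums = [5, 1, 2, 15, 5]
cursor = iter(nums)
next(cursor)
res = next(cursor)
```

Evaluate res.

Step 1: Create iterator over [5, 1, 2, 15, 5].
Step 2: next() consumes 5.
Step 3: next() returns 1.
Therefore res = 1.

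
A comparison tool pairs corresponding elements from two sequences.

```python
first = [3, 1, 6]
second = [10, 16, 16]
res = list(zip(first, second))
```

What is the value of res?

Step 1: zip pairs elements at same index:
  Index 0: (3, 10)
  Index 1: (1, 16)
  Index 2: (6, 16)
Therefore res = [(3, 10), (1, 16), (6, 16)].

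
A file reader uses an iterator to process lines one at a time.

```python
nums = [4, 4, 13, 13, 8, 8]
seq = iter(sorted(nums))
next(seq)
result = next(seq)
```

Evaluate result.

Step 1: sorted([4, 4, 13, 13, 8, 8]) = [4, 4, 8, 8, 13, 13].
Step 2: Create iterator and skip 1 elements.
Step 3: next() returns 4.
Therefore result = 4.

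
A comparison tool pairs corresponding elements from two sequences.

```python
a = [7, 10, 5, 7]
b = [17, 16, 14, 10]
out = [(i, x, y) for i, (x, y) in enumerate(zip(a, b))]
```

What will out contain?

Step 1: enumerate(zip(a, b)) gives index with paired elements:
  i=0: (7, 17)
  i=1: (10, 16)
  i=2: (5, 14)
  i=3: (7, 10)
Therefore out = [(0, 7, 17), (1, 10, 16), (2, 5, 14), (3, 7, 10)].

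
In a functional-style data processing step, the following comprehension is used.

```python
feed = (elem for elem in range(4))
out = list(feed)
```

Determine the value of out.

Step 1: Generator expression iterates range(4): [0, 1, 2, 3].
Step 2: list() collects all values.
Therefore out = [0, 1, 2, 3].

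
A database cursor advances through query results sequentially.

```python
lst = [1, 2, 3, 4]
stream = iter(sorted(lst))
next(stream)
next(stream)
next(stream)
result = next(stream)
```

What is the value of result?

Step 1: sorted([1, 2, 3, 4]) = [1, 2, 3, 4].
Step 2: Create iterator and skip 3 elements.
Step 3: next() returns 4.
Therefore result = 4.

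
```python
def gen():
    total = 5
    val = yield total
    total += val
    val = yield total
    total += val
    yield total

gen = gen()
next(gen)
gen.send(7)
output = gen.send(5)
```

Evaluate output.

Step 1: next() -> yield total=5.
Step 2: send(7) -> val=7, total = 5+7 = 12, yield 12.
Step 3: send(5) -> val=5, total = 12+5 = 17, yield 17.
Therefore output = 17.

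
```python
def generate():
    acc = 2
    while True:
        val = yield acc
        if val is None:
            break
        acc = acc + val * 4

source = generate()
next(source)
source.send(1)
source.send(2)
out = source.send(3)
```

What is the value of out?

Step 1: next() -> yield acc=2.
Step 2: send(1) -> val=1, acc = 2 + 1*4 = 6, yield 6.
Step 3: send(2) -> val=2, acc = 6 + 2*4 = 14, yield 14.
Step 4: send(3) -> val=3, acc = 14 + 3*4 = 26, yield 26.
Therefore out = 26.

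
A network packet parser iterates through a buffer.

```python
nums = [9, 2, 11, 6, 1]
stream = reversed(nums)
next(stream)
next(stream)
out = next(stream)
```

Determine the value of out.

Step 1: reversed([9, 2, 11, 6, 1]) gives iterator: [1, 6, 11, 2, 9].
Step 2: First next() = 1, second next() = 6.
Step 3: Third next() = 11.
Therefore out = 11.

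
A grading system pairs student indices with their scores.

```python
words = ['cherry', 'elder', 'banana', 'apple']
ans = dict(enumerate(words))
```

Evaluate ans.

Step 1: enumerate pairs indices with words:
  0 -> 'cherry'
  1 -> 'elder'
  2 -> 'banana'
  3 -> 'apple'
Therefore ans = {0: 'cherry', 1: 'elder', 2: 'banana', 3: 'apple'}.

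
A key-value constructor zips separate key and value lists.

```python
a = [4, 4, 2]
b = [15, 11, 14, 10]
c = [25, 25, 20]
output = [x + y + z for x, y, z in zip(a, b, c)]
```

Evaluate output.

Step 1: zip three lists (truncates to shortest, len=3):
  4 + 15 + 25 = 44
  4 + 11 + 25 = 40
  2 + 14 + 20 = 36
Therefore output = [44, 40, 36].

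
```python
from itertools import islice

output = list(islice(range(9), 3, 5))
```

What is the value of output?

Step 1: islice(range(9), 3, 5) takes elements at indices [3, 5).
Step 2: Elements: [3, 4].
Therefore output = [3, 4].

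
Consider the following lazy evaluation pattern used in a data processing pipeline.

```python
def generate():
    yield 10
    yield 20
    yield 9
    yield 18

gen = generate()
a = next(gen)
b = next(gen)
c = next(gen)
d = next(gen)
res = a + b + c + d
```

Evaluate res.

Step 1: Create generator and consume all values:
  a = next(gen) = 10
  b = next(gen) = 20
  c = next(gen) = 9
  d = next(gen) = 18
Step 2: res = 10 + 20 + 9 + 18 = 57.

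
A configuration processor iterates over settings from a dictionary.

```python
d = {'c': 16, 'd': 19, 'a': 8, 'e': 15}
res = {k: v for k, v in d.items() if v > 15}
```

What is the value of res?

Step 1: Filter items where value > 15:
  'c': 16 > 15: kept
  'd': 19 > 15: kept
  'a': 8 <= 15: removed
  'e': 15 <= 15: removed
Therefore res = {'c': 16, 'd': 19}.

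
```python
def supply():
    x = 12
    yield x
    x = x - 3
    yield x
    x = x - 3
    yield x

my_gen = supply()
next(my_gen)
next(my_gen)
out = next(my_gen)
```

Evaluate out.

Step 1: Trace through generator execution:
  Yield 1: x starts at 12, yield 12
  Yield 2: x = 12 - 3 = 9, yield 9
  Yield 3: x = 9 - 3 = 6, yield 6
Step 2: First next() gets 12, second next() gets the second value, third next() yields 6.
Therefore out = 6.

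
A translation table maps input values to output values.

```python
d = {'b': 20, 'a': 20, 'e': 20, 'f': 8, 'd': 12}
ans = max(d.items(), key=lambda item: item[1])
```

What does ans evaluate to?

Step 1: Find item with maximum value:
  ('b', 20)
  ('a', 20)
  ('e', 20)
  ('f', 8)
  ('d', 12)
Step 2: Maximum value is 20 at key 'b'.
Therefore ans = ('b', 20).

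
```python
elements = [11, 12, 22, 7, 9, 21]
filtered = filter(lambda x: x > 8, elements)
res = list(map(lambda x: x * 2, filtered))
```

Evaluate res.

Step 1: Filter elements for elements > 8:
  11: kept
  12: kept
  22: kept
  7: removed
  9: kept
  21: kept
Step 2: Map x * 2 on filtered [11, 12, 22, 9, 21]:
  11 -> 22
  12 -> 24
  22 -> 44
  9 -> 18
  21 -> 42
Therefore res = [22, 24, 44, 18, 42].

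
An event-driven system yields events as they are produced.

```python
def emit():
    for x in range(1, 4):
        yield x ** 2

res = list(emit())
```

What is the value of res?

Step 1: For each x in range(1, 4), yield x**2:
  x=1: yield 1**2 = 1
  x=2: yield 2**2 = 4
  x=3: yield 3**2 = 9
Therefore res = [1, 4, 9].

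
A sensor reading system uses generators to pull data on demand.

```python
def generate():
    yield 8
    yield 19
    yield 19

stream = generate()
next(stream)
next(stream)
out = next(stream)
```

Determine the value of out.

Step 1: generate() creates a generator.
Step 2: next(stream) yields 8 (consumed and discarded).
Step 3: next(stream) yields 19 (consumed and discarded).
Step 4: next(stream) yields 19, assigned to out.
Therefore out = 19.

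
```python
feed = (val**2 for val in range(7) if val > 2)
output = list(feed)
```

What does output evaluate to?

Step 1: For range(7), keep val > 2, then square:
  val=0: 0 <= 2, excluded
  val=1: 1 <= 2, excluded
  val=2: 2 <= 2, excluded
  val=3: 3 > 2, yield 3**2 = 9
  val=4: 4 > 2, yield 4**2 = 16
  val=5: 5 > 2, yield 5**2 = 25
  val=6: 6 > 2, yield 6**2 = 36
Therefore output = [9, 16, 25, 36].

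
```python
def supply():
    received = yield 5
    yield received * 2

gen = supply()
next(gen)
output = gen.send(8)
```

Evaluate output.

Step 1: next(gen) advances to first yield, producing 5.
Step 2: send(8) resumes, received = 8.
Step 3: yield received * 2 = 8 * 2 = 16.
Therefore output = 16.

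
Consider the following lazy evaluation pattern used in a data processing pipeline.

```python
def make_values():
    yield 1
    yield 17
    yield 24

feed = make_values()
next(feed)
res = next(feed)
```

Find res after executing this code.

Step 1: make_values() creates a generator.
Step 2: next(feed) yields 1 (consumed and discarded).
Step 3: next(feed) yields 17, assigned to res.
Therefore res = 17.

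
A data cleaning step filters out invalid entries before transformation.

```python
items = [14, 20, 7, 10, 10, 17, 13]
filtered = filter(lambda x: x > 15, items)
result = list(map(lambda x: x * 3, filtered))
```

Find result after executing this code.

Step 1: Filter items for elements > 15:
  14: removed
  20: kept
  7: removed
  10: removed
  10: removed
  17: kept
  13: removed
Step 2: Map x * 3 on filtered [20, 17]:
  20 -> 60
  17 -> 51
Therefore result = [60, 51].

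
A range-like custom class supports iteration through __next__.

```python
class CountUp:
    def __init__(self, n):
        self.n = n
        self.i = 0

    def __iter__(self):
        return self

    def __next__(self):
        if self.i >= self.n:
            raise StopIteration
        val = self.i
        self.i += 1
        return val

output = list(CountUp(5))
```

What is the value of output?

Step 1: CountUp(5) creates an iterator counting 0 to 4.
Step 2: list() consumes all values: [0, 1, 2, 3, 4].
Therefore output = [0, 1, 2, 3, 4].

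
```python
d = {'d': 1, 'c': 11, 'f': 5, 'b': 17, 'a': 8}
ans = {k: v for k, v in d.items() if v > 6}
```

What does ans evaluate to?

Step 1: Filter items where value > 6:
  'd': 1 <= 6: removed
  'c': 11 > 6: kept
  'f': 5 <= 6: removed
  'b': 17 > 6: kept
  'a': 8 > 6: kept
Therefore ans = {'c': 11, 'b': 17, 'a': 8}.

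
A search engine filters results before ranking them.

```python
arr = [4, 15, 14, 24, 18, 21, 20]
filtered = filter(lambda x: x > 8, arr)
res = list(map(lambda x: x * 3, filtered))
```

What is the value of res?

Step 1: Filter arr for elements > 8:
  4: removed
  15: kept
  14: kept
  24: kept
  18: kept
  21: kept
  20: kept
Step 2: Map x * 3 on filtered [15, 14, 24, 18, 21, 20]:
  15 -> 45
  14 -> 42
  24 -> 72
  18 -> 54
  21 -> 63
  20 -> 60
Therefore res = [45, 42, 72, 54, 63, 60].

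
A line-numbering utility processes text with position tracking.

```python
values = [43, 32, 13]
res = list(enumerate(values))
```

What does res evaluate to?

Step 1: enumerate pairs each element with its index:
  (0, 43)
  (1, 32)
  (2, 13)
Therefore res = [(0, 43), (1, 32), (2, 13)].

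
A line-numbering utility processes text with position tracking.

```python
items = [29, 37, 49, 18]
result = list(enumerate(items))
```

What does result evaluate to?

Step 1: enumerate pairs each element with its index:
  (0, 29)
  (1, 37)
  (2, 49)
  (3, 18)
Therefore result = [(0, 29), (1, 37), (2, 49), (3, 18)].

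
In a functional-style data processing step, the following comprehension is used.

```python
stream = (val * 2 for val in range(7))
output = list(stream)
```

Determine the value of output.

Step 1: For each val in range(7), compute val*2:
  val=0: 0*2 = 0
  val=1: 1*2 = 2
  val=2: 2*2 = 4
  val=3: 3*2 = 6
  val=4: 4*2 = 8
  val=5: 5*2 = 10
  val=6: 6*2 = 12
Therefore output = [0, 2, 4, 6, 8, 10, 12].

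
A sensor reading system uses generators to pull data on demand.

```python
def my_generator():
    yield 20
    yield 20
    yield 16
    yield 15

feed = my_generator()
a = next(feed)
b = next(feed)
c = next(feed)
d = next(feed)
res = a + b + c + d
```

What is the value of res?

Step 1: Create generator and consume all values:
  a = next(feed) = 20
  b = next(feed) = 20
  c = next(feed) = 16
  d = next(feed) = 15
Step 2: res = 20 + 20 + 16 + 15 = 71.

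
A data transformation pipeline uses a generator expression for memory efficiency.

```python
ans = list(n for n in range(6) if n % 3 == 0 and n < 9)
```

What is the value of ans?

Step 1: Filter range(6) where n % 3 == 0 and n < 9:
  n=0: both conditions met, included
  n=1: excluded (1 % 3 != 0)
  n=2: excluded (2 % 3 != 0)
  n=3: both conditions met, included
  n=4: excluded (4 % 3 != 0)
  n=5: excluded (5 % 3 != 0)
Therefore ans = [0, 3].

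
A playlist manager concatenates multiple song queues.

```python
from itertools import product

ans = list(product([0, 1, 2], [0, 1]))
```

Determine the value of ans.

Step 1: product([0, 1, 2], [0, 1]) gives all pairs:
  (0, 0)
  (0, 1)
  (1, 0)
  (1, 1)
  (2, 0)
  (2, 1)
Therefore ans = [(0, 0), (0, 1), (1, 0), (1, 1), (2, 0), (2, 1)].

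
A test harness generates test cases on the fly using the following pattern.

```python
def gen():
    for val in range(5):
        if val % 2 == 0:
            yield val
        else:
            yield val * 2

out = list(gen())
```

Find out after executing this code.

Step 1: For each val in range(5), yield val if even, else val*2:
  val=0 (even): yield 0
  val=1 (odd): yield 1*2 = 2
  val=2 (even): yield 2
  val=3 (odd): yield 3*2 = 6
  val=4 (even): yield 4
Therefore out = [0, 2, 2, 6, 4].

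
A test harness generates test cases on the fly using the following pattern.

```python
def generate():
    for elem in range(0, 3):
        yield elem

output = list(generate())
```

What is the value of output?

Step 1: The generator yields each value from range(0, 3).
Step 2: list() consumes all yields: [0, 1, 2].
Therefore output = [0, 1, 2].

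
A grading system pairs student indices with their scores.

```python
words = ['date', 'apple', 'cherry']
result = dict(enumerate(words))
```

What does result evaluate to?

Step 1: enumerate pairs indices with words:
  0 -> 'date'
  1 -> 'apple'
  2 -> 'cherry'
Therefore result = {0: 'date', 1: 'apple', 2: 'cherry'}.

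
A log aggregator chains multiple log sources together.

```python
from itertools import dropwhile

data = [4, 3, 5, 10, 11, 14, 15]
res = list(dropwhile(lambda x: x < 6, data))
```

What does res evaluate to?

Step 1: dropwhile drops elements while < 6:
  4 < 6: dropped
  3 < 6: dropped
  5 < 6: dropped
  10: kept (dropping stopped)
Step 2: Remaining elements kept regardless of condition.
Therefore res = [10, 11, 14, 15].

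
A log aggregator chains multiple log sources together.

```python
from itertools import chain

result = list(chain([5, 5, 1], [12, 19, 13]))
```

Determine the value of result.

Step 1: chain() concatenates iterables: [5, 5, 1] + [12, 19, 13].
Therefore result = [5, 5, 1, 12, 19, 13].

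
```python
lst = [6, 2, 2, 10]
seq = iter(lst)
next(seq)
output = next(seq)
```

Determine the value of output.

Step 1: Create iterator over [6, 2, 2, 10].
Step 2: next() consumes 6.
Step 3: next() returns 2.
Therefore output = 2.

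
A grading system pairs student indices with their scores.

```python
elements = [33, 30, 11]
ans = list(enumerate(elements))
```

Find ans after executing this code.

Step 1: enumerate pairs each element with its index:
  (0, 33)
  (1, 30)
  (2, 11)
Therefore ans = [(0, 33), (1, 30), (2, 11)].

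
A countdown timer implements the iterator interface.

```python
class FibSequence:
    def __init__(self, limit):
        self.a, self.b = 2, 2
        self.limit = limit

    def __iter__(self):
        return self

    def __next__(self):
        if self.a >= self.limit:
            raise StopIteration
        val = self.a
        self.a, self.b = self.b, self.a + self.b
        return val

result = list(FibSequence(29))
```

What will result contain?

Step 1: Fibonacci-like sequence (a=2, b=2) until >= 29:
  Yield 2, then a,b = 2,4
  Yield 2, then a,b = 4,6
  Yield 4, then a,b = 6,10
  Yield 6, then a,b = 10,16
  Yield 10, then a,b = 16,26
  Yield 16, then a,b = 26,42
  Yield 26, then a,b = 42,68
Step 2: 42 >= 29, stop.
Therefore result = [2, 2, 4, 6, 10, 16, 26].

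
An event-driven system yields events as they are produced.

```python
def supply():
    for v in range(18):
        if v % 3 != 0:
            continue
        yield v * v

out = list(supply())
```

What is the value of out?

Step 1: Only yield v**2 when v is divisible by 3:
  v=0: 0 % 3 == 0, yield 0**2 = 0
  v=3: 3 % 3 == 0, yield 3**2 = 9
  v=6: 6 % 3 == 0, yield 6**2 = 36
  v=9: 9 % 3 == 0, yield 9**2 = 81
  v=12: 12 % 3 == 0, yield 12**2 = 144
  v=15: 15 % 3 == 0, yield 15**2 = 225
Therefore out = [0, 9, 36, 81, 144, 225].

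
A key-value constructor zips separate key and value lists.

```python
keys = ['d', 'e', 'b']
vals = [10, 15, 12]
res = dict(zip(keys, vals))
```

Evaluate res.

Step 1: zip pairs keys with values:
  'd' -> 10
  'e' -> 15
  'b' -> 12
Therefore res = {'d': 10, 'e': 15, 'b': 12}.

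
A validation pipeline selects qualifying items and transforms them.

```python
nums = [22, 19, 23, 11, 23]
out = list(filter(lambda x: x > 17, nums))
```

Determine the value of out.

Step 1: Filter elements > 17:
  22: kept
  19: kept
  23: kept
  11: removed
  23: kept
Therefore out = [22, 19, 23, 23].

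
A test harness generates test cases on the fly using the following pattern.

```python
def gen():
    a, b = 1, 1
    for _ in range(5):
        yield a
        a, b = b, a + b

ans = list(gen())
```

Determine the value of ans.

Step 1: Fibonacci-like sequence starting with a=1, b=1:
  Iteration 1: yield a=1, then a,b = 1,2
  Iteration 2: yield a=1, then a,b = 2,3
  Iteration 3: yield a=2, then a,b = 3,5
  Iteration 4: yield a=3, then a,b = 5,8
  Iteration 5: yield a=5, then a,b = 8,13
Therefore ans = [1, 1, 2, 3, 5].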